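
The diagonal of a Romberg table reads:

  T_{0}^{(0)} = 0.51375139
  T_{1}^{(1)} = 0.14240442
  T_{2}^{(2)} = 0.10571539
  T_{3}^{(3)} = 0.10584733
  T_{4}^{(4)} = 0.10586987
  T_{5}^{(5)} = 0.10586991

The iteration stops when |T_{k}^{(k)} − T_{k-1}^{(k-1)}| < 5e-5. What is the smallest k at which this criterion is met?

k = 4

|T_{1}^{(1)} − T_{0}^{(0)}| = 0.37134697 ≥ 5e-5
|T_{2}^{(2)} − T_{1}^{(1)}| = 0.03668903 ≥ 5e-5
|T_{3}^{(3)} − T_{2}^{(2)}| = 0.00013194 ≥ 5e-5
|T_{4}^{(4)} − T_{3}^{(3)}| = 0.00002254 < 5e-5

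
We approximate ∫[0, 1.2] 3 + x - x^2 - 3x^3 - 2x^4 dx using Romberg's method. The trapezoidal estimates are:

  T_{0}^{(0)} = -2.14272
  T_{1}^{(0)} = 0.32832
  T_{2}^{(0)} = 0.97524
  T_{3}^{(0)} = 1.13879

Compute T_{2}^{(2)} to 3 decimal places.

Richardson extrapolation on the trapezoidal column (denominator 4−1=3):
T_{1}^{(1)} = 0.32832 + (0.32832 − (-2.14272))/3 = 1.15200
T_{2}^{(1)} = (4·0.97524 − 0.32832) / 3 = 1.19088
T_{2}^{(2)} = 1.19088 + (1.19088 − 1.15200)/15 = 1.19347
(Column j=1 coincides with Simpson's rule on the same nodes.)

1.193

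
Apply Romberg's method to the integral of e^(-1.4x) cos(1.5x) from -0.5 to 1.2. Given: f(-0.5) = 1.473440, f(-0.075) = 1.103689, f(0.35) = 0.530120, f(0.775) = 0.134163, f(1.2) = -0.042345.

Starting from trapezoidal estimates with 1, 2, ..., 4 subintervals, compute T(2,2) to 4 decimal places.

T(0,0) (trapezoid, 1 panel, h=1.7000): 1.216431
T(1,0) (trapezoid, 2 panels, h=0.8500): 1.058817
T(2,0) (trapezoid, 4 panels, h=0.4250): 1.055496
T(1,1) = 1.058817 + (1.058817 − 1.216431)/3 = 1.006279
T(2,1) = 1.055496 + (1.055496 − 1.058817)/3 = 1.054389
T(2,2) = 1.054389 + (1.054389 − 1.006279)/15 = 1.057596

1.0576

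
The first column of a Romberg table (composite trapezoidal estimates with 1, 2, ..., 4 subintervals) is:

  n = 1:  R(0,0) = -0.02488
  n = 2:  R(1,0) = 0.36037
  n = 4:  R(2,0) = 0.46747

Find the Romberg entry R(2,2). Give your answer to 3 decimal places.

0.504

Richardson extrapolation on the trapezoidal column (denominator 4−1=3):
R(1,1) = 0.36037 + (0.36037 − (-0.02488))/3 = 0.48879
R(2,1) = 0.46747 + (0.46747 − 0.36037)/3 = 0.50317
R(2,2) = (16·0.50317 − 0.48879) / 15 = 0.50413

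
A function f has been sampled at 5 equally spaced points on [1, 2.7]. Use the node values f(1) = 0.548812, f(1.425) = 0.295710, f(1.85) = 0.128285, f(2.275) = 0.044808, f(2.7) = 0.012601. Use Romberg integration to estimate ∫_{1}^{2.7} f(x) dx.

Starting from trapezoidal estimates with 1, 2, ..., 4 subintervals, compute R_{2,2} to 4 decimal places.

0.3091

R_{0,0} (trapezoid, 1 panel, h=1.7000): 0.477201
R_{1,0} (trapezoid, 2 panels, h=0.8500): 0.347643
R_{2,0} (trapezoid, 4 panels, h=0.4250): 0.318542
R_{1,1} = 0.347643 + (0.347643 − 0.477201)/3 = 0.304457
R_{2,1} = 0.318542 + (0.318542 − 0.347643)/3 = 0.308842
R_{2,2} = 0.308842 + (0.308842 − 0.304457)/15 = 0.309134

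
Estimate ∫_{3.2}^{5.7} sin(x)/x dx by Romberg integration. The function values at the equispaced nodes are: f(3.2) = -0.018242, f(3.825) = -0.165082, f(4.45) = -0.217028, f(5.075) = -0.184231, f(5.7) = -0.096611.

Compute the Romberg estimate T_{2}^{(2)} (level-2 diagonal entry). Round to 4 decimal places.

-0.4052

T_{0}^{(0)} (trapezoid, 1 panel, h=2.5000): -0.143566
T_{1}^{(0)} (trapezoid, 2 panels, h=1.2500): -0.343068
T_{2}^{(0)} (trapezoid, 4 panels, h=0.6250): -0.389855
T_{1}^{(1)} = -0.343068 + (-0.343068 − (-0.143566))/3 = -0.409569
T_{2}^{(1)} = -0.389855 + (-0.389855 − (-0.343068))/3 = -0.405451
T_{2}^{(2)} = -0.405451 + (-0.405451 − (-0.409569))/15 = -0.405176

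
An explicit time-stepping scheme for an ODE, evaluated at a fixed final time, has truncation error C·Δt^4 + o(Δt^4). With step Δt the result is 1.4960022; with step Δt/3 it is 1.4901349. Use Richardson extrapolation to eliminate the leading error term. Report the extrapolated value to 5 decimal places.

The leading error scales as Δt^4; refining by a factor of 3 reduces it by 3^4 = 81.
Extrapolated value = (81·A(Δt/3) − A(Δt)) / (81 − 1)
= (81·1.4901349 − 1.4960022) / 80
= 119.2049247 / 80 = 1.4900616

1.49006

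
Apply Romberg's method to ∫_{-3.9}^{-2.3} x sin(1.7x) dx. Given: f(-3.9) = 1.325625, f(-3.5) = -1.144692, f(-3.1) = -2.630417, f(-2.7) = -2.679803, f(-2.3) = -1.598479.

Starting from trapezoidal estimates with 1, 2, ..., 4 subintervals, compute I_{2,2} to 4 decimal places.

I_{0,0} (trapezoid, 1 panel, h=1.6000): -0.218283
I_{1,0} (trapezoid, 2 panels, h=0.8000): -2.213475
I_{2,0} (trapezoid, 4 panels, h=0.4000): -2.636536
I_{1,1} = -2.213475 + (-2.213475 − (-0.218283))/3 = -2.878539
I_{2,1} = -2.636536 + (-2.636536 − (-2.213475))/3 = -2.777556
I_{2,2} = -2.777556 + (-2.777556 − (-2.878539))/15 = -2.770824

-2.7708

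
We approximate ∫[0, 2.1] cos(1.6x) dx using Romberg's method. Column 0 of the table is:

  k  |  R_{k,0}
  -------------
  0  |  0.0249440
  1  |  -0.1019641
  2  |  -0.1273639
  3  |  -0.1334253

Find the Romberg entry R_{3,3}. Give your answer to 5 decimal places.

-0.13542

R_{1,1} = (4·(-0.1019641) − 0.0249440) / 3 = -0.1442668
R_{2,1} = -0.1273639 + (-0.1273639 − (-0.1019641))/3 = -0.1358305
R_{3,1} = -0.1334253 + (-0.1334253 − (-0.1273639))/3 = -0.1354458
R_{2,2} = (16·(-0.1358305) − (-0.1442668)) / 15 = -0.1352681
R_{3,2} = -0.1354458 + (-0.1354458 − (-0.1358305))/15 = -0.1354202
R_{3,3} = -0.1354202 + (-0.1354202 − (-0.1352681))/63 = -0.1354226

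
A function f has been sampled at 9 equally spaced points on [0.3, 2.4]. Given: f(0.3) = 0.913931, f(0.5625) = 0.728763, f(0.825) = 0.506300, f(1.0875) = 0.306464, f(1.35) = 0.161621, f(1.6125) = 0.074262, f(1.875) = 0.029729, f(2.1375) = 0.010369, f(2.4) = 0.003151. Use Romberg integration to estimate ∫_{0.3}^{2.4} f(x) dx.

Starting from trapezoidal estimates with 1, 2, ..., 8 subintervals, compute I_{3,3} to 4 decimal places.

I_{0,0} (trapezoid, 1 panel, h=2.1000): 0.962936
I_{1,0} (trapezoid, 2 panels, h=1.0500): 0.651170
I_{2,0} (trapezoid, 4 panels, h=0.5250): 0.607000
I_{3,0} (trapezoid, 8 panels, h=0.2625): 0.597463
I_{1,1} = 0.651170 + (0.651170 − 0.962936)/3 = 0.547248
I_{2,1} = 0.607000 + (0.607000 − 0.651170)/3 = 0.592277
I_{3,1} = 0.597463 + (0.597463 − 0.607000)/3 = 0.594284
I_{2,2} = 0.592277 + (0.592277 − 0.547248)/15 = 0.595279
I_{3,2} = 0.594284 + (0.594284 − 0.592277)/15 = 0.594418
I_{3,3} = 0.594418 + (0.594418 − 0.595279)/63 = 0.594404

0.5944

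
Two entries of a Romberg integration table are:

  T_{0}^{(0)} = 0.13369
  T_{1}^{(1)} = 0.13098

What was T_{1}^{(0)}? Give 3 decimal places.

From T_{1}^{(1)} = (4·T_{1}^{(0)} − T_{0}^{(0)})/3, solve for T_{1}^{(0)}:
4·T_{1}^{(0)} = 3·0.13098 + 0.13369 = 0.52663
T_{1}^{(0)} = 0.13166

0.132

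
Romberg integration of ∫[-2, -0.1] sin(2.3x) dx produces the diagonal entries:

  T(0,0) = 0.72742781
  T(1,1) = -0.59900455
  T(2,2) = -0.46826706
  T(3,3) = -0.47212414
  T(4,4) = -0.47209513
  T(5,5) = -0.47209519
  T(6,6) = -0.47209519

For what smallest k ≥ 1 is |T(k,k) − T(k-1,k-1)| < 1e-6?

|T(1,1) − T(0,0)| = 1.32643236 ≥ 1e-6
|T(2,2) − T(1,1)| = 0.13073749 ≥ 1e-6
|T(3,3) − T(2,2)| = 0.00385708 ≥ 1e-6
|T(4,4) − T(3,3)| = 0.00002901 ≥ 1e-6
|T(5,5) − T(4,4)| = 0.00000006 < 1e-6

k = 5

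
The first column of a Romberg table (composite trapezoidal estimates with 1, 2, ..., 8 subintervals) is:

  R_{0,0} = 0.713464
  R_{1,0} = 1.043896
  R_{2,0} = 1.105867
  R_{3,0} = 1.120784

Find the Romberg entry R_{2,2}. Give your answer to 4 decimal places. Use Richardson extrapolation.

R_{1,1} = 1.043896 + (1.043896 − 0.713464)/3 = 1.154040
R_{2,1} = (4·1.105867 − 1.043896) / 3 = 1.126524
R_{2,2} = 1.126524 + (1.126524 − 1.154040)/15 = 1.124690

1.1247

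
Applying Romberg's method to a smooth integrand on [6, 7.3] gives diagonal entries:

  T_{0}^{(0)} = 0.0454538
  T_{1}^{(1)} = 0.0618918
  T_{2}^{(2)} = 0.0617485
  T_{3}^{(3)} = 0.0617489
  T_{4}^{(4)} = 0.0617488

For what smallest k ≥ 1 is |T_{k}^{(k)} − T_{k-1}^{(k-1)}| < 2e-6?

|T_{1}^{(1)} − T_{0}^{(0)}| = 0.0164380 ≥ 2e-6
|T_{2}^{(2)} − T_{1}^{(1)}| = 0.0001433 ≥ 2e-6
|T_{3}^{(3)} − T_{2}^{(2)}| = 0.0000004 < 2e-6

k = 3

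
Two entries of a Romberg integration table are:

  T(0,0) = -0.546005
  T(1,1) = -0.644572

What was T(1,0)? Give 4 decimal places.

-0.6199

From T(1,1) = (4·T(1,0) − T(0,0))/3, solve for T(1,0):
4·T(1,0) = 3·(-0.644572) + (-0.546005) = -2.479721
T(1,0) = -0.619930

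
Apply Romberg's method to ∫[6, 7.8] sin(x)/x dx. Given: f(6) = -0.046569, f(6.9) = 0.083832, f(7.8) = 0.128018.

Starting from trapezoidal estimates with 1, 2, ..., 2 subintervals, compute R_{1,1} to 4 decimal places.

0.1250

R_{0,0} (trapezoid, 1 panel, h=1.8000): 0.073304
R_{1,0} (trapezoid, 2 panels, h=0.9000): 0.112101
R_{1,1} = 0.112101 + (0.112101 − 0.073304)/3 = 0.125033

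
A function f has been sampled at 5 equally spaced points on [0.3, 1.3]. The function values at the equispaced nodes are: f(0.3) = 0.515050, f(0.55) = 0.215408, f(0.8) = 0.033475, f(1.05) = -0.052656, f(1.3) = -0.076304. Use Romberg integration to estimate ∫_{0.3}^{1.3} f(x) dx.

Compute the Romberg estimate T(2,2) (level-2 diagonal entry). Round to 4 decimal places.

T(0,0) (trapezoid, 1 panel, h=1.0000): 0.219373
T(1,0) (trapezoid, 2 panels, h=0.5000): 0.126424
T(2,0) (trapezoid, 4 panels, h=0.2500): 0.103900
T(1,1) = 0.126424 + (0.126424 − 0.219373)/3 = 0.095441
T(2,1) = 0.103900 + (0.103900 − 0.126424)/3 = 0.096392
T(2,2) = 0.096392 + (0.096392 − 0.095441)/15 = 0.096455

0.0965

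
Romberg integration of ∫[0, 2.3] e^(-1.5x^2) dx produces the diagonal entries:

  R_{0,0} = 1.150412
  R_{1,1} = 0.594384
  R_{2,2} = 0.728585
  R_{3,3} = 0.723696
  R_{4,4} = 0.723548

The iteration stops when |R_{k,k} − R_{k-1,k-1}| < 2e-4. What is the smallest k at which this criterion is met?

k = 4

|R_{1,1} − R_{0,0}| = 0.556028 ≥ 2e-4
|R_{2,2} − R_{1,1}| = 0.134201 ≥ 2e-4
|R_{3,3} − R_{2,2}| = 0.004889 ≥ 2e-4
|R_{4,4} − R_{3,3}| = 0.000148 < 2e-4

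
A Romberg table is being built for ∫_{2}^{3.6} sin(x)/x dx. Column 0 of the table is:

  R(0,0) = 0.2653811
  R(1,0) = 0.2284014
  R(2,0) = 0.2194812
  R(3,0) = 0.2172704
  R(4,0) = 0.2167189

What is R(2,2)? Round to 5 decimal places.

Richardson extrapolation on the trapezoidal column (denominator 4−1=3):
R(1,1) = (4·0.2284014 − 0.2653811) / 3 = 0.2160748
R(2,1) = (4·0.2194812 − 0.2284014) / 3 = 0.2165078
R(2,2) = 0.2165078 + (0.2165078 − 0.2160748)/15 = 0.2165367
(Column j=1 coincides with Simpson's rule on the same nodes.)

0.21654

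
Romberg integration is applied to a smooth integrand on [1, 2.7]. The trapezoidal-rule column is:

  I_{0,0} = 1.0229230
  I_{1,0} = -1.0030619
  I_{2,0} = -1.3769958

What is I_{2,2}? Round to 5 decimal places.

-1.48986

Richardson extrapolation on the trapezoidal column (denominator 4−1=3):
I_{1,1} = -1.0030619 + (-1.0030619 − 1.0229230)/3 = -1.6783902
I_{2,1} = (4·(-1.3769958) − (-1.0030619)) / 3 = -1.5016404
I_{2,2} = -1.5016404 + (-1.5016404 − (-1.6783902))/15 = -1.4898571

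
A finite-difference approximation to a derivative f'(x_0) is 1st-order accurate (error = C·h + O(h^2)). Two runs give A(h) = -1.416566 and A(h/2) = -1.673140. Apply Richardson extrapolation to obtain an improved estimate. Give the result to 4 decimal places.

-1.9297

The leading error scales as h; refining by a factor of 2 reduces it by 2^1 = 2.
Extrapolated value = (2·A(h/2) − A(h)) / (2 − 1)
= (2·(-1.673140) − (-1.416566)) / 1
= -1.929714 / 1 = -1.929714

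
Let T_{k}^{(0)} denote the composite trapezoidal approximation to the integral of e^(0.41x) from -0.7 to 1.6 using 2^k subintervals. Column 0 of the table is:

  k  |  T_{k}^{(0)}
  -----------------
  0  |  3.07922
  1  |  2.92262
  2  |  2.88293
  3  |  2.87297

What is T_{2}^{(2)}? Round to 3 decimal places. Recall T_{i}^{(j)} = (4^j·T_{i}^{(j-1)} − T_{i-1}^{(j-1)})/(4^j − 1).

2.870

Richardson extrapolation on the trapezoidal column (denominator 4−1=3):
T_{1}^{(1)} = 2.92262 + (2.92262 − 3.07922)/3 = 2.87042
T_{2}^{(1)} = (4·2.88293 − 2.92262) / 3 = 2.86970
T_{2}^{(2)} = (16·2.86970 − 2.87042) / 15 = 2.86965
(Column j=1 coincides with Simpson's rule on the same nodes.)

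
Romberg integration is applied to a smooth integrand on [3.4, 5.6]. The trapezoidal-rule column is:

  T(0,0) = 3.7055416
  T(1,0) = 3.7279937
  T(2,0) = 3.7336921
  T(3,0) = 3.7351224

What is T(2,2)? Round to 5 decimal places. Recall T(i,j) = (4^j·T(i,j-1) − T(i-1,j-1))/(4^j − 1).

3.73560

T(1,1) = 3.7279937 + (3.7279937 − 3.7055416)/3 = 3.7354777
T(2,1) = (4·3.7336921 − 3.7279937) / 3 = 3.7355916
T(2,2) = (16·3.7355916 − 3.7354777) / 15 = 3.7355992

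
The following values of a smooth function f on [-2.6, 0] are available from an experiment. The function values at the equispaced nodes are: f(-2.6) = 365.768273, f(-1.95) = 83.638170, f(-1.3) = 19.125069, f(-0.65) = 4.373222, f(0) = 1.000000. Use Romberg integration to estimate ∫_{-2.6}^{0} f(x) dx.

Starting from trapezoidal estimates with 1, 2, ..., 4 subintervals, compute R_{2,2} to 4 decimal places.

162.1604

R_{0,0} (trapezoid, 1 panel, h=2.6000): 476.798755
R_{1,0} (trapezoid, 2 panels, h=1.3000): 263.261967
R_{2,0} (trapezoid, 4 panels, h=0.6500): 188.838388
R_{1,1} = 263.261967 + (263.261967 − 476.798755)/3 = 192.083038
R_{2,1} = 188.838388 + (188.838388 − 263.261967)/3 = 164.030528
R_{2,2} = 164.030528 + (164.030528 − 192.083038)/15 = 162.160361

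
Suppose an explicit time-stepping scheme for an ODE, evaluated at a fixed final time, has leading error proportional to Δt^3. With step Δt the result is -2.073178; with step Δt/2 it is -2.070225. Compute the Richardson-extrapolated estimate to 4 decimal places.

-2.0698

The leading error scales as Δt^3; refining by a factor of 2 reduces it by 2^3 = 8.
Extrapolated value = (8·A(Δt/2) − A(Δt)) / (8 − 1)
= (8·(-2.070225) − (-2.073178)) / 7
= -14.488622 / 7 = -2.069803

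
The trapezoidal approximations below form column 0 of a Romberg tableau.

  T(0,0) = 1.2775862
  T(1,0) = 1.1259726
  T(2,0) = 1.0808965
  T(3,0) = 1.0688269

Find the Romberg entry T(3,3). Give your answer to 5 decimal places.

1.06472

Richardson extrapolation on the trapezoidal column (denominator 4−1=3):
T(1,1) = 1.1259726 + (1.1259726 − 1.2775862)/3 = 1.0754347
T(2,1) = 1.0808965 + (1.0808965 − 1.1259726)/3 = 1.0658711
T(3,1) = 1.0688269 + (1.0688269 − 1.0808965)/3 = 1.0648037
T(2,2) = 1.0658711 + (1.0658711 − 1.0754347)/15 = 1.0652335
T(3,2) = (16·1.0648037 − 1.0658711) / 15 = 1.0647325
T(3,3) = 1.0647325 + (1.0647325 − 1.0652335)/63 = 1.0647245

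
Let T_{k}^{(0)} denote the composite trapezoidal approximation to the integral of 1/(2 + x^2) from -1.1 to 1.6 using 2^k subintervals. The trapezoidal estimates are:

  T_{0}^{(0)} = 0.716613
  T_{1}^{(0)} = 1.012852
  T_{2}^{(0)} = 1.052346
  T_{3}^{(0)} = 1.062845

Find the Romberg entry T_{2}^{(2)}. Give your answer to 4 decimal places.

1.0624

T_{1}^{(1)} = (4·1.012852 − 0.716613) / 3 = 1.111598
T_{2}^{(1)} = (4·1.052346 − 1.012852) / 3 = 1.065511
T_{2}^{(2)} = (16·1.065511 − 1.111598) / 15 = 1.062439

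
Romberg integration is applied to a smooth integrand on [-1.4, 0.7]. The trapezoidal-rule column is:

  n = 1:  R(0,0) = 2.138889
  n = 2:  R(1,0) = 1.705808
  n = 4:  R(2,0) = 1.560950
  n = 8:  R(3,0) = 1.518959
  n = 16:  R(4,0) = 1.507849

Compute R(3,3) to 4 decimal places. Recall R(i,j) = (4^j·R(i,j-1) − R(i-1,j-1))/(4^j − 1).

1.5044

Richardson extrapolation on the trapezoidal column (denominator 4−1=3):
R(1,1) = (4·1.705808 − 2.138889) / 3 = 1.561448
R(2,1) = 1.560950 + (1.560950 − 1.705808)/3 = 1.512664
R(3,1) = (4·1.518959 − 1.560950) / 3 = 1.504962
R(2,2) = 1.512664 + (1.512664 − 1.561448)/15 = 1.509412
R(3,2) = 1.504962 + (1.504962 − 1.512664)/15 = 1.504449
R(3,3) = (64·1.504449 − 1.509412) / 63 = 1.504370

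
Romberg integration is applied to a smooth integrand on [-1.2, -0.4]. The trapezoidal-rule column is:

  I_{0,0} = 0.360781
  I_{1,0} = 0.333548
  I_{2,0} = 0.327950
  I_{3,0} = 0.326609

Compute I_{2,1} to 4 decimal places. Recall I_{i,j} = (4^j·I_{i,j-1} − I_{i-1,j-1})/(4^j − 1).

0.3261

Richardson extrapolation on the trapezoidal column (denominator 4−1=3):
I_{2,1} = (4·0.327950 − 0.333548) / 3 = 0.326084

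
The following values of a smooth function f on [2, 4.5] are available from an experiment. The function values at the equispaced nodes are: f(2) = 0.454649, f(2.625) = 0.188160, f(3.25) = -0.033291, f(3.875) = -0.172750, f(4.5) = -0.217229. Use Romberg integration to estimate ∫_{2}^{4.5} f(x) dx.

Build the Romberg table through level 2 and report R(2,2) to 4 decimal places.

0.0488

R(0,0) (trapezoid, 1 panel, h=2.5000): 0.296775
R(1,0) (trapezoid, 2 panels, h=1.2500): 0.106774
R(2,0) (trapezoid, 4 panels, h=0.6250): 0.063018
R(1,1) = 0.106774 + (0.106774 − 0.296775)/3 = 0.043440
R(2,1) = 0.063018 + (0.063018 − 0.106774)/3 = 0.048433
R(2,2) = 0.048433 + (0.048433 − 0.043440)/15 = 0.048766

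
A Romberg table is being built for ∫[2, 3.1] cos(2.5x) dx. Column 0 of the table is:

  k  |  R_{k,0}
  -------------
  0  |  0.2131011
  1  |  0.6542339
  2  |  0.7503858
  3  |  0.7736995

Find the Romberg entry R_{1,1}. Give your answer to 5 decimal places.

Richardson extrapolation on the trapezoidal column (denominator 4−1=3):
R_{1,1} = (4·0.6542339 − 0.2131011) / 3 = 0.8012782

0.80128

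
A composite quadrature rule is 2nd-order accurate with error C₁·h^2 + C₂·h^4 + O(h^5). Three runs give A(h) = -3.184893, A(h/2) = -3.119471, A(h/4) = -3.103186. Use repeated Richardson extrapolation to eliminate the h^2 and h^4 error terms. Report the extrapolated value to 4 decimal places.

First eliminate the h^2 term (factor 2^2 = 4):
  B₁ = (4·(-3.119471) − (-3.184893))/3 = -3.097664
  B₂ = (4·(-3.103186) − (-3.119471))/3 = -3.097758
Then eliminate the h^4 term (factor 2^4 = 16):
  (16·(-3.097758) − (-3.097664))/15 = -3.097764

-3.0978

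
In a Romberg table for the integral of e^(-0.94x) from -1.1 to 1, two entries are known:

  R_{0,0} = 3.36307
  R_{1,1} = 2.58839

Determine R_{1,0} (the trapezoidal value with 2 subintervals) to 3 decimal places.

From R_{1,1} = (4·R_{1,0} − R_{0,0})/3, solve for R_{1,0}:
4·R_{1,0} = 3·2.58839 + 3.36307 = 11.12824
R_{1,0} = 2.78206

2.782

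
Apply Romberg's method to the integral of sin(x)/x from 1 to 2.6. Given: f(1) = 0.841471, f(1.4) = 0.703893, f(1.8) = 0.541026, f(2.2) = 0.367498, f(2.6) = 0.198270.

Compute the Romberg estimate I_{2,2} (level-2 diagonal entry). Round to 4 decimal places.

0.8543

I_{0,0} (trapezoid, 1 panel, h=1.6000): 0.831793
I_{1,0} (trapezoid, 2 panels, h=0.8000): 0.848717
I_{2,0} (trapezoid, 4 panels, h=0.4000): 0.852915
I_{1,1} = 0.848717 + (0.848717 − 0.831793)/3 = 0.854358
I_{2,1} = 0.852915 + (0.852915 − 0.848717)/3 = 0.854314
I_{2,2} = 0.854314 + (0.854314 − 0.854358)/15 = 0.854311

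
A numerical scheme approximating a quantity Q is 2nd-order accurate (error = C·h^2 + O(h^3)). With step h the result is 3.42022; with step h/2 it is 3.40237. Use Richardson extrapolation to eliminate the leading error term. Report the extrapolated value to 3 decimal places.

Extrapolated value = (4·A(h/2) − A(h)) / (4 − 1)
= (4·3.40237 − 3.42022) / 3
= 10.18926 / 3 = 3.39642

3.396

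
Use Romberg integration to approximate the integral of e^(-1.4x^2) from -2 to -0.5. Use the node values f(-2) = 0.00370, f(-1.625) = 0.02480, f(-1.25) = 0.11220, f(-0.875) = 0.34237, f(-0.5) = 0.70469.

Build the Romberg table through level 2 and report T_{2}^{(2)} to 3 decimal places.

T_{0}^{(0)} (trapezoid, 1 panel, h=1.5000): 0.53129
T_{1}^{(0)} (trapezoid, 2 panels, h=0.7500): 0.34980
T_{2}^{(0)} (trapezoid, 4 panels, h=0.3750): 0.31259
T_{1}^{(1)} = 0.34980 + (0.34980 − 0.53129)/3 = 0.28930
T_{2}^{(1)} = 0.31259 + (0.31259 − 0.34980)/3 = 0.30019
T_{2}^{(2)} = 0.30019 + (0.30019 − 0.28930)/15 = 0.30092

0.301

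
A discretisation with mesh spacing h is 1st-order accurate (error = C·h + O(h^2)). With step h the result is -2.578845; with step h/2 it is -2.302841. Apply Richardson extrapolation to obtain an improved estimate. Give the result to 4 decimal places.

-2.0268

The leading error scales as h; refining by a factor of 2 reduces it by 2^1 = 2.
Extrapolated value = (2·A(h/2) − A(h)) / (2 − 1)
= (2·(-2.302841) − (-2.578845)) / 1
= -2.026837 / 1 = -2.026837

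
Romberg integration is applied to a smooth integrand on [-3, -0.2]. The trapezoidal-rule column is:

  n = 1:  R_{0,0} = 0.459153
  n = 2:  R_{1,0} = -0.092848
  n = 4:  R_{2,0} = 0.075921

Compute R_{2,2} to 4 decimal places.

0.1594

R_{1,1} = (4·(-0.092848) − 0.459153) / 3 = -0.276848
R_{2,1} = 0.075921 + (0.075921 − (-0.092848))/3 = 0.132177
R_{2,2} = 0.132177 + (0.132177 − (-0.276848))/15 = 0.159445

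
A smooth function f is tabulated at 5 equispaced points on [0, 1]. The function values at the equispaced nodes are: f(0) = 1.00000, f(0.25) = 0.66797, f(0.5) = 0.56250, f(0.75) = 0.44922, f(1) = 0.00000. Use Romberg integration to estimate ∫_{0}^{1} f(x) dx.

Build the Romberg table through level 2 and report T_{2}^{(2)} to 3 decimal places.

T_{0}^{(0)} (trapezoid, 1 panel, h=1.0000): 0.50000
T_{1}^{(0)} (trapezoid, 2 panels, h=0.5000): 0.53125
T_{2}^{(0)} (trapezoid, 4 panels, h=0.2500): 0.54492
T_{1}^{(1)} = 0.53125 + (0.53125 − 0.50000)/3 = 0.54167
T_{2}^{(1)} = 0.54492 + (0.54492 − 0.53125)/3 = 0.54948
T_{2}^{(2)} = 0.54948 + (0.54948 − 0.54167)/15 = 0.55000

0.550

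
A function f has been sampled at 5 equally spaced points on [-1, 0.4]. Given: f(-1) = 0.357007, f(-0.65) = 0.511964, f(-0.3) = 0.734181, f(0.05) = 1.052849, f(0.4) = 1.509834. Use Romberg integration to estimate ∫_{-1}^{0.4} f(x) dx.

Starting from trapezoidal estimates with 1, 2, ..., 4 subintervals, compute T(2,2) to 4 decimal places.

1.1193

T(0,0) (trapezoid, 1 panel, h=1.4000): 1.306789
T(1,0) (trapezoid, 2 panels, h=0.7000): 1.167321
T(2,0) (trapezoid, 4 panels, h=0.3500): 1.131345
T(1,1) = 1.167321 + (1.167321 − 1.306789)/3 = 1.120832
T(2,1) = 1.131345 + (1.131345 − 1.167321)/3 = 1.119353
T(2,2) = 1.119353 + (1.119353 − 1.120832)/15 = 1.119254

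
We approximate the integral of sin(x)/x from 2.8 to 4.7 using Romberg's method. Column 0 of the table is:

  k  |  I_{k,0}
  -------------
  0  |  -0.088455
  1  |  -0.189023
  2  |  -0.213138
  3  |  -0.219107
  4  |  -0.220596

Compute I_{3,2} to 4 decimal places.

Richardson extrapolation on the trapezoidal column (denominator 4−1=3):
I_{2,1} = -0.213138 + (-0.213138 − (-0.189023))/3 = -0.221176
I_{3,1} = -0.219107 + (-0.219107 − (-0.213138))/3 = -0.221097
I_{3,2} = -0.221097 + (-0.221097 − (-0.221176))/15 = -0.221092

-0.2211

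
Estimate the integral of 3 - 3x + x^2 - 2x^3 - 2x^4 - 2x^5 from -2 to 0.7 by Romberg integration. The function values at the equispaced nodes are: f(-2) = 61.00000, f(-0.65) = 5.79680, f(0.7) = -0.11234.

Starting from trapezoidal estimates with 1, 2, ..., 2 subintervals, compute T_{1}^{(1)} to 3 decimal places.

T_{0}^{(0)} (trapezoid, 1 panel, h=2.7000): 82.19834
T_{1}^{(0)} (trapezoid, 2 panels, h=1.3500): 48.92485
T_{1}^{(1)} = 48.92485 + (48.92485 − 82.19834)/3 = 37.83369

37.834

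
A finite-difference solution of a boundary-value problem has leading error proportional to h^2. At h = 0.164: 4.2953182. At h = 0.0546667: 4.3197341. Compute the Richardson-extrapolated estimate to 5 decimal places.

4.32279

Extrapolated value = (9·A(h/3) − A(h)) / (9 − 1)
= (9·4.3197341 − 4.2953182) / 8
= 34.5822887 / 8 = 4.3227861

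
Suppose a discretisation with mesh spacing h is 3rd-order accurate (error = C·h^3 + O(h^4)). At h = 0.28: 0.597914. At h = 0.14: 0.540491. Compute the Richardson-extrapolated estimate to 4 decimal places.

The leading error scales as h^3; refining by a factor of 2 reduces it by 2^3 = 8.
Extrapolated value = (8·A(h/2) − A(h)) / (8 − 1)
= (8·0.540491 − 0.597914) / 7
= 3.726014 / 7 = 0.532288

0.5323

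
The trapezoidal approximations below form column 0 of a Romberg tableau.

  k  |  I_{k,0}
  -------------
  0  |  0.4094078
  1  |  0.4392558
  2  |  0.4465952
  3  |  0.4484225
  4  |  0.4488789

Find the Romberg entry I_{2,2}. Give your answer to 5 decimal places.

Richardson extrapolation on the trapezoidal column (denominator 4−1=3):
I_{1,1} = (4·0.4392558 − 0.4094078) / 3 = 0.4492051
I_{2,1} = (4·0.4465952 − 0.4392558) / 3 = 0.4490417
I_{2,2} = (16·0.4490417 − 0.4492051) / 15 = 0.4490308

0.44903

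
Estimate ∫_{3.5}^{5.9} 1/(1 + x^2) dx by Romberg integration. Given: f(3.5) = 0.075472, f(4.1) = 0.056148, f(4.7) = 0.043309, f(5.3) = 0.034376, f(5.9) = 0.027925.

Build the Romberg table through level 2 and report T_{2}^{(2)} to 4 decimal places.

T_{0}^{(0)} (trapezoid, 1 panel, h=2.4000): 0.124076
T_{1}^{(0)} (trapezoid, 2 panels, h=1.2000): 0.114009
T_{2}^{(0)} (trapezoid, 4 panels, h=0.6000): 0.111319
T_{1}^{(1)} = 0.114009 + (0.114009 − 0.124076)/3 = 0.110653
T_{2}^{(1)} = 0.111319 + (0.111319 − 0.114009)/3 = 0.110422
T_{2}^{(2)} = 0.110422 + (0.110422 − 0.110653)/15 = 0.110407

0.1104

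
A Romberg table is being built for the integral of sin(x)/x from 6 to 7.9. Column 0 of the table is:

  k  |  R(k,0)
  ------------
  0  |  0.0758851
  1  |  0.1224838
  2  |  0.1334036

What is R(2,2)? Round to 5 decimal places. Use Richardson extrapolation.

Richardson extrapolation on the trapezoidal column (denominator 4−1=3):
R(1,1) = 0.1224838 + (0.1224838 − 0.0758851)/3 = 0.1380167
R(2,1) = (4·0.1334036 − 0.1224838) / 3 = 0.1370435
R(2,2) = 0.1370435 + (0.1370435 − 0.1380167)/15 = 0.1369786

0.13698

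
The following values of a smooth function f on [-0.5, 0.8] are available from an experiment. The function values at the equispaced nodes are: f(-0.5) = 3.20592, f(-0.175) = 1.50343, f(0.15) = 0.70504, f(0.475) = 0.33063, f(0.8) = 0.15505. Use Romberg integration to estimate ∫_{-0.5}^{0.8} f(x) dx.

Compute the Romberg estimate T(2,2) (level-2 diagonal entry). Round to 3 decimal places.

T(0,0) (trapezoid, 1 panel, h=1.3000): 2.18463
T(1,0) (trapezoid, 2 panels, h=0.6500): 1.55059
T(2,0) (trapezoid, 4 panels, h=0.3250): 1.37137
T(1,1) = 1.55059 + (1.55059 − 2.18463)/3 = 1.33924
T(2,1) = 1.37137 + (1.37137 − 1.55059)/3 = 1.31163
T(2,2) = 1.31163 + (1.31163 − 1.33924)/15 = 1.30979

1.310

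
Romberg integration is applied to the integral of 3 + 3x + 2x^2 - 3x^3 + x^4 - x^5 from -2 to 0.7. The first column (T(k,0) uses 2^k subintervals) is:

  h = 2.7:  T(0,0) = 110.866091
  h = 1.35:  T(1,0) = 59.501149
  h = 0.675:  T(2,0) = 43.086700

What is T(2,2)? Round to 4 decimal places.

37.2976

T(1,1) = (4·59.501149 − 110.866091) / 3 = 42.379502
T(2,1) = 43.086700 + (43.086700 − 59.501149)/3 = 37.615217
T(2,2) = (16·37.615217 − 42.379502) / 15 = 37.297598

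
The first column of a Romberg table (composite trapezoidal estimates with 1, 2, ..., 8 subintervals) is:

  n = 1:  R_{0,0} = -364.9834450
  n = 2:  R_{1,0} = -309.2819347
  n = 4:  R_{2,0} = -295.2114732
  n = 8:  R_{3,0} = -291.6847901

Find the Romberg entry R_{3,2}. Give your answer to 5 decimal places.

-290.50842

R_{2,1} = (4·(-295.2114732) − (-309.2819347)) / 3 = -290.5213194
R_{3,1} = (4·(-291.6847901) − (-295.2114732)) / 3 = -290.5092291
R_{3,2} = -290.5092291 + (-290.5092291 − (-290.5213194))/15 = -290.5084231
(Column j=1 coincides with Simpson's rule on the same nodes.)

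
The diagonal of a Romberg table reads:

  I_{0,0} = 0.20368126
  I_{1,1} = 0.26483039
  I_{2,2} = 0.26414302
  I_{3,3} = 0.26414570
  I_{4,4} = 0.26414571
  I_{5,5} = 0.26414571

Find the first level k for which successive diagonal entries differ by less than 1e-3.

|I_{1,1} − I_{0,0}| = 0.06114913 ≥ 1e-3
|I_{2,2} − I_{1,1}| = 0.00068737 < 1e-3

k = 2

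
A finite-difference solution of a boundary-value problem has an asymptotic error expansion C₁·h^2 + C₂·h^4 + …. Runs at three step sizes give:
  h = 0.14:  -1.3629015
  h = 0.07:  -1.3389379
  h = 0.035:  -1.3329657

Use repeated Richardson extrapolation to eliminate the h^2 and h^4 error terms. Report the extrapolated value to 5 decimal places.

-1.33098

First eliminate the h^2 term (factor 2^2 = 4):
  B₁ = (4·(-1.3389379) − (-1.3629015))/3 = -1.3309500
  B₂ = (4·(-1.3329657) − (-1.3389379))/3 = -1.3309750
Then eliminate the h^4 term (factor 2^4 = 16):
  (16·(-1.3309750) − (-1.3309500))/15 = -1.3309767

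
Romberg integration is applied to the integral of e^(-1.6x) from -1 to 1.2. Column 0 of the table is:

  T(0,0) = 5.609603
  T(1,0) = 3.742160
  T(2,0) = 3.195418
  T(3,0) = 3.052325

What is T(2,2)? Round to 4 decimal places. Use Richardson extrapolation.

T(1,1) = 3.742160 + (3.742160 − 5.609603)/3 = 3.119679
T(2,1) = (4·3.195418 − 3.742160) / 3 = 3.013171
T(2,2) = 3.013171 + (3.013171 − 3.119679)/15 = 3.006070
(Column j=1 coincides with Simpson's rule on the same nodes.)

3.0061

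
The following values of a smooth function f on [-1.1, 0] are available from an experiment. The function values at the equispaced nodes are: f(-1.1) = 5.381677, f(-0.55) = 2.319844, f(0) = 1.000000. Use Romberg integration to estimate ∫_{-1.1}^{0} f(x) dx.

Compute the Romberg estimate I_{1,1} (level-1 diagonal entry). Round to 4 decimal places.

2.8712

I_{0,0} (trapezoid, 1 panel, h=1.1000): 3.509922
I_{1,0} (trapezoid, 2 panels, h=0.5500): 3.030875
I_{1,1} = 3.030875 + (3.030875 − 3.509922)/3 = 2.871193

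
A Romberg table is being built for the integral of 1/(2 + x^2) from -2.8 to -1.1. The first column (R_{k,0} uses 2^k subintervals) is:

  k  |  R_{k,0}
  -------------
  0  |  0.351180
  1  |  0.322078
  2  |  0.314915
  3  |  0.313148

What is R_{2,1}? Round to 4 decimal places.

Richardson extrapolation on the trapezoidal column (denominator 4−1=3):
R_{2,1} = 0.314915 + (0.314915 − 0.322078)/3 = 0.312527

0.3125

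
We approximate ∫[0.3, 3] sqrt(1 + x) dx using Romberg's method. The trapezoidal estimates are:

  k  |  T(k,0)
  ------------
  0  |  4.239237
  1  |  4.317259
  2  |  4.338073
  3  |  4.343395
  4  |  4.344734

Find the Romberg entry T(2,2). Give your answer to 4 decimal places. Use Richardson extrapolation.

4.3451

Richardson extrapolation on the trapezoidal column (denominator 4−1=3):
T(1,1) = 4.317259 + (4.317259 − 4.239237)/3 = 4.343266
T(2,1) = (4·4.338073 − 4.317259) / 3 = 4.345011
T(2,2) = (16·4.345011 − 4.343266) / 15 = 4.345127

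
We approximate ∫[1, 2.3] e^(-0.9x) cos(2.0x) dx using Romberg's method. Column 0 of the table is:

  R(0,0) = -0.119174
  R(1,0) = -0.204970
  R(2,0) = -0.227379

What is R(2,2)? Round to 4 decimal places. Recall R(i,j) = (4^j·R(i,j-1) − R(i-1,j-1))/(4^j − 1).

-0.2349

R(1,1) = (4·(-0.204970) − (-0.119174)) / 3 = -0.233569
R(2,1) = -0.227379 + (-0.227379 − (-0.204970))/3 = -0.234849
R(2,2) = (16·(-0.234849) − (-0.233569)) / 15 = -0.234934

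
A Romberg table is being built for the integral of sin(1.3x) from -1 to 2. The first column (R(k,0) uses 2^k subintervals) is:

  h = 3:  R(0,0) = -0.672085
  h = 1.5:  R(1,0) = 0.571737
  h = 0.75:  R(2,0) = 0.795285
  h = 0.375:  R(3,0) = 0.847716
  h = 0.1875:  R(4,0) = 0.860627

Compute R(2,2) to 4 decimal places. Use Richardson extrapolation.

Richardson extrapolation on the trapezoidal column (denominator 4−1=3):
R(1,1) = (4·0.571737 − (-0.672085)) / 3 = 0.986344
R(2,1) = (4·0.795285 − 0.571737) / 3 = 0.869801
R(2,2) = 0.869801 + (0.869801 − 0.986344)/15 = 0.862031
(Column j=1 coincides with Simpson's rule on the same nodes.)

0.8620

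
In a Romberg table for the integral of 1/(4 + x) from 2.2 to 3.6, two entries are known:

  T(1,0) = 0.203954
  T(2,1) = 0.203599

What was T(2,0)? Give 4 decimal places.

From T(2,1) = (4·T(2,0) − T(1,0))/3, solve for T(2,0):
4·T(2,0) = 3·0.203599 + 0.203954 = 0.814751
T(2,0) = 0.203688

0.2037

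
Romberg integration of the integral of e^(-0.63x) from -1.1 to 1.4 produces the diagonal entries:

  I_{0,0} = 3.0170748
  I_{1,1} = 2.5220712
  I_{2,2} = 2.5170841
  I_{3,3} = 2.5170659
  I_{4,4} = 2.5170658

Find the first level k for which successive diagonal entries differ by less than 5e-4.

|I_{1,1} − I_{0,0}| = 0.4950036 ≥ 5e-4
|I_{2,2} − I_{1,1}| = 0.0049871 ≥ 5e-4
|I_{3,3} − I_{2,2}| = 0.0000182 < 5e-4

k = 3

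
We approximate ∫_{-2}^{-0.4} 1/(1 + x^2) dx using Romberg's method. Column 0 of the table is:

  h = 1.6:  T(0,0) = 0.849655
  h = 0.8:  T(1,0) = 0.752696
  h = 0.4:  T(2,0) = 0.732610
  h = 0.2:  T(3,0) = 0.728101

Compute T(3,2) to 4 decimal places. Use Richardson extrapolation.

0.7266

T(2,1) = (4·0.732610 − 0.752696) / 3 = 0.725915
T(3,1) = (4·0.728101 − 0.732610) / 3 = 0.726598
T(3,2) = 0.726598 + (0.726598 − 0.725915)/15 = 0.726644
(Column j=1 coincides with Simpson's rule on the same nodes.)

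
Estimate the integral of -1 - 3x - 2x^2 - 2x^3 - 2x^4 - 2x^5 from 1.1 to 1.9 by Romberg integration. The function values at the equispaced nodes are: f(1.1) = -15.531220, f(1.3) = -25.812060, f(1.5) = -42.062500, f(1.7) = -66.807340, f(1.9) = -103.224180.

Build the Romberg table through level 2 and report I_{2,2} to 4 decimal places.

I_{0,0} (trapezoid, 1 panel, h=0.8000): -47.502160
I_{1,0} (trapezoid, 2 panels, h=0.4000): -40.576080
I_{2,0} (trapezoid, 4 panels, h=0.2000): -38.811920
I_{1,1} = -40.576080 + (-40.576080 − (-47.502160))/3 = -38.267387
I_{2,1} = -38.811920 + (-38.811920 − (-40.576080))/3 = -38.223867
I_{2,2} = -38.223867 + (-38.223867 − (-38.267387))/15 = -38.220966

-38.2210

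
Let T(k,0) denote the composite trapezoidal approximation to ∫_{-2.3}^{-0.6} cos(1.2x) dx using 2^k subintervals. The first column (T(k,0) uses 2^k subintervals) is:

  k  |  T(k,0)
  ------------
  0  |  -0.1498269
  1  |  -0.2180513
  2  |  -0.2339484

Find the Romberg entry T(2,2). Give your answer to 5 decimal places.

-0.23914

T(1,1) = -0.2180513 + (-0.2180513 − (-0.1498269))/3 = -0.2407928
T(2,1) = (4·(-0.2339484) − (-0.2180513)) / 3 = -0.2392474
T(2,2) = (16·(-0.2392474) − (-0.2407928)) / 15 = -0.2391444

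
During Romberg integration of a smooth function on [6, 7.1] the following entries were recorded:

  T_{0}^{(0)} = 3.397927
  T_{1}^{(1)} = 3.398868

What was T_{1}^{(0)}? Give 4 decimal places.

From T_{1}^{(1)} = (4·T_{1}^{(0)} − T_{0}^{(0)})/3, solve for T_{1}^{(0)}:
4·T_{1}^{(0)} = 3·3.398868 + 3.397927 = 13.594531
T_{1}^{(0)} = 3.398633

3.3986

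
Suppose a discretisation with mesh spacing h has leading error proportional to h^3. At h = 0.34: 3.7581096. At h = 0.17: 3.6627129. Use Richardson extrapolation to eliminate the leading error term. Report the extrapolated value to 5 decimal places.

Extrapolated value = (8·A(h/2) − A(h)) / (8 − 1)
= (8·3.6627129 − 3.7581096) / 7
= 25.5435936 / 7 = 3.6490848

3.64908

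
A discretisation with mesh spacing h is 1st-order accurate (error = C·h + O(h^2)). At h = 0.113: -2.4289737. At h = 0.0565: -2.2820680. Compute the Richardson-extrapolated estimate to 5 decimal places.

The leading error scales as h; refining by a factor of 2 reduces it by 2^1 = 2.
Extrapolated value = (2·A(h/2) − A(h)) / (2 − 1)
= (2·(-2.2820680) − (-2.4289737)) / 1
= -2.1351623 / 1 = -2.1351623

-2.13516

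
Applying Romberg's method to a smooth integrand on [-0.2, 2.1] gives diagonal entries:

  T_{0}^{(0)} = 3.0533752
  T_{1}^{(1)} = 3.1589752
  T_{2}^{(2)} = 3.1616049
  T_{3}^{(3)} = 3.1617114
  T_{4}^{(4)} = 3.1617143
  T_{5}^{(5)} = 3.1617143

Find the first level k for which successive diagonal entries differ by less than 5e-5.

k = 4

|T_{1}^{(1)} − T_{0}^{(0)}| = 0.1056000 ≥ 5e-5
|T_{2}^{(2)} − T_{1}^{(1)}| = 0.0026297 ≥ 5e-5
|T_{3}^{(3)} − T_{2}^{(2)}| = 0.0001065 ≥ 5e-5
|T_{4}^{(4)} − T_{3}^{(3)}| = 0.0000029 < 5e-5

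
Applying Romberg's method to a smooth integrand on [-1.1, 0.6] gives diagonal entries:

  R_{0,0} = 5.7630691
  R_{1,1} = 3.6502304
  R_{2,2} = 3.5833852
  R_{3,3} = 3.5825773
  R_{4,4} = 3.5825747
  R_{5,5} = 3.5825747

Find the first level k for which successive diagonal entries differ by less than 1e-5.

|R_{1,1} − R_{0,0}| = 2.1128387 ≥ 1e-5
|R_{2,2} − R_{1,1}| = 0.0668452 ≥ 1e-5
|R_{3,3} − R_{2,2}| = 0.0008079 ≥ 1e-5
|R_{4,4} − R_{3,3}| = 0.0000026 < 1e-5

k = 4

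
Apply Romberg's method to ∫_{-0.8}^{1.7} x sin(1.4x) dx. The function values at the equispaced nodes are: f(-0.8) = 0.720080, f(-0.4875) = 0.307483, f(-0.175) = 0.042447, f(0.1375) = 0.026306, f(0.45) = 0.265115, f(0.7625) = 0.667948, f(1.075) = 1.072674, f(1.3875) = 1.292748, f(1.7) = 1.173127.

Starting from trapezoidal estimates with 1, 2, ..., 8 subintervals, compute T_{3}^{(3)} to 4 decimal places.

T_{0}^{(0)} (trapezoid, 1 panel, h=2.5000): 2.366509
T_{1}^{(0)} (trapezoid, 2 panels, h=1.2500): 1.514648
T_{2}^{(0)} (trapezoid, 4 panels, h=0.6250): 1.454275
T_{3}^{(0)} (trapezoid, 8 panels, h=0.3125): 1.444164
T_{1}^{(1)} = 1.514648 + (1.514648 − 2.366509)/3 = 1.230694
T_{2}^{(1)} = 1.454275 + (1.454275 − 1.514648)/3 = 1.434151
T_{3}^{(1)} = 1.444164 + (1.444164 − 1.454275)/3 = 1.440794
T_{2}^{(2)} = 1.434151 + (1.434151 − 1.230694)/15 = 1.447715
T_{3}^{(2)} = 1.440794 + (1.440794 − 1.434151)/15 = 1.441237
T_{3}^{(3)} = 1.441237 + (1.441237 − 1.447715)/63 = 1.441134

1.4411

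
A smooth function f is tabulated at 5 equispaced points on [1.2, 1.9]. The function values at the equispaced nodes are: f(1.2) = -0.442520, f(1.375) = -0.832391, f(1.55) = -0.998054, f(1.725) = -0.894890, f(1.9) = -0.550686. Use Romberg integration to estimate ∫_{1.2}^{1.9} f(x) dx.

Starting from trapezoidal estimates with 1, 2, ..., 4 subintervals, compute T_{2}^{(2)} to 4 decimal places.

T_{0}^{(0)} (trapezoid, 1 panel, h=0.7000): -0.347622
T_{1}^{(0)} (trapezoid, 2 panels, h=0.3500): -0.523130
T_{2}^{(0)} (trapezoid, 4 panels, h=0.1750): -0.563839
T_{1}^{(1)} = -0.523130 + (-0.523130 − (-0.347622))/3 = -0.581633
T_{2}^{(1)} = -0.563839 + (-0.563839 − (-0.523130))/3 = -0.577409
T_{2}^{(2)} = -0.577409 + (-0.577409 − (-0.581633))/15 = -0.577127

-0.5771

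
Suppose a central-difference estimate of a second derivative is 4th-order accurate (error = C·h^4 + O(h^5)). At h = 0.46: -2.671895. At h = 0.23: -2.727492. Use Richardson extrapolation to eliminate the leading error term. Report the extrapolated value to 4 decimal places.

Extrapolated value = (16·A(h/2) − A(h)) / (16 − 1)
= (16·(-2.727492) − (-2.671895)) / 15
= -40.967977 / 15 = -2.731198

-2.7312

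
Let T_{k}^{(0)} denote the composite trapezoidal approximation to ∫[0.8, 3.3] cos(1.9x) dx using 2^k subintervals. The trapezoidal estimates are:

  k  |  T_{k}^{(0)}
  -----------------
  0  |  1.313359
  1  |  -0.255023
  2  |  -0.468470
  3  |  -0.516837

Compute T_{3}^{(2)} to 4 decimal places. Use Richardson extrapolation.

-0.5325

Richardson extrapolation on the trapezoidal column (denominator 4−1=3):
T_{2}^{(1)} = -0.468470 + (-0.468470 − (-0.255023))/3 = -0.539619
T_{3}^{(1)} = (4·(-0.516837) − (-0.468470)) / 3 = -0.532959
T_{3}^{(2)} = (16·(-0.532959) − (-0.539619)) / 15 = -0.532515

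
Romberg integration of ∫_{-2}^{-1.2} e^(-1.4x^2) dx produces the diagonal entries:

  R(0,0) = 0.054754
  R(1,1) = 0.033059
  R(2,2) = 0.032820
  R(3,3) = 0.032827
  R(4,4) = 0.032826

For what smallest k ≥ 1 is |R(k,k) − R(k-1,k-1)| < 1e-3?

|R(1,1) − R(0,0)| = 0.021695 ≥ 1e-3
|R(2,2) − R(1,1)| = 0.000239 < 1e-3

k = 2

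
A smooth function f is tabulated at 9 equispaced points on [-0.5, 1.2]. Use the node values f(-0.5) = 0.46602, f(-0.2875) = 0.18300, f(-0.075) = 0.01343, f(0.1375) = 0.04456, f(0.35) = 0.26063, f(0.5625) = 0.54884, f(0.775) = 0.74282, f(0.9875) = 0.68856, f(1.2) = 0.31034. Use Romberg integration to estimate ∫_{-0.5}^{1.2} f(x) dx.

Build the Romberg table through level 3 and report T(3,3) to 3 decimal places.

T(0,0) (trapezoid, 1 panel, h=1.7000): 0.65991
T(1,0) (trapezoid, 2 panels, h=0.8500): 0.55149
T(2,0) (trapezoid, 4 panels, h=0.4250): 0.59715
T(3,0) (trapezoid, 8 panels, h=0.2125): 0.60988
T(1,1) = 0.55149 + (0.55149 − 0.65991)/3 = 0.51535
T(2,1) = 0.59715 + (0.59715 − 0.55149)/3 = 0.61237
T(3,1) = 0.60988 + (0.60988 − 0.59715)/3 = 0.61412
T(2,2) = 0.61237 + (0.61237 − 0.51535)/15 = 0.61884
T(3,2) = 0.61412 + (0.61412 − 0.61237)/15 = 0.61424
T(3,3) = 0.61424 + (0.61424 − 0.61884)/63 = 0.61417

0.614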